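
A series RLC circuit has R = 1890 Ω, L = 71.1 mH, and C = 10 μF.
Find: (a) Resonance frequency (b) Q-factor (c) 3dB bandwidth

Step 1 — Resonance condition Im(Z)=0 gives ω₀ = 1/√(LC).
Step 2 — ω₀ = 1/√(0.0711·1e-05) = 1186 rad/s.
Step 3 — f₀ = ω₀/(2π) = 188.7 Hz.
Step 4 — Series Q: Q = ω₀L/R = 1186·0.0711/1890 = 0.04461.
Step 5 — 3dB bandwidth: Δω = ω₀/Q = 2.658e+04 rad/s; BW = Δω/(2π) = 4231 Hz.

(a) f₀ = 188.7 Hz  (b) Q = 0.04461  (c) BW = 4231 Hz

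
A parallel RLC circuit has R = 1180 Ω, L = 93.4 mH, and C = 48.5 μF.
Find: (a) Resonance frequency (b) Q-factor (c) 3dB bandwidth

Step 1 — Resonance: ω₀ = 1/√(LC) = 1/√(0.0934·4.85e-05) = 469.8 rad/s.
Step 2 — f₀ = ω₀/(2π) = 74.78 Hz.
Step 3 — Parallel Q: Q = R/(ω₀L) = 1180/(469.8·0.0934) = 26.89.
Step 4 — Bandwidth: Δω = ω₀/Q = 17.47 rad/s; BW = Δω/(2π) = 2.781 Hz.

(a) f₀ = 74.78 Hz  (b) Q = 26.89  (c) BW = 2.781 Hz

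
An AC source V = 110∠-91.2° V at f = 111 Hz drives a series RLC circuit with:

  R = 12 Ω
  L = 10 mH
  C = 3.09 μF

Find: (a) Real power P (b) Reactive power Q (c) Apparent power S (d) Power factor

Step 1 — Angular frequency: ω = 2π·f = 2π·111 = 697.4 rad/s.
Step 2 — Component impedances:
  R: Z = R = 12 Ω
  L: Z = jωL = j·697.4·0.01 = 0 + j6.974 Ω
  C: Z = 1/(jωC) = -j/(ω·C) = 0 - j464 Ω
Step 3 — Series combination: Z_total = R + L + C = 12 - j457 Ω = 457.2∠-88.5° Ω.
Step 4 — Source phasor: V = 110∠-91.2° V = -2.304 - j110 V.
Step 5 — Current: I = V / Z = 0.2403 - j0.01135 A = 0.2406∠-2.7° A.
Step 6 — Complex power: S = V·I* = 0.6946 - j26.46 VA.
Step 7 — Real power: P = Re(S) = 0.6946 W.
Step 8 — Reactive power: Q = Im(S) = -26.46 VAR.
Step 9 — Apparent power: |S| = 26.47 VA.
Step 10 — Power factor: PF = P/|S| = 0.02625 (leading).

(a) P = 0.6946 W  (b) Q = -26.46 VAR  (c) S = 26.47 VA  (d) PF = 0.02625 (leading)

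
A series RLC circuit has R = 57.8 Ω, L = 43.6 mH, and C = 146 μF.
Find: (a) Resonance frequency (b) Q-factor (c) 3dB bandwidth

Step 1 — Resonance: ω₀ = 1/√(LC) = 1/√(0.0436·0.000146) = 396.4 rad/s.
Step 2 — f₀ = ω₀/(2π) = 63.08 Hz.
Step 3 — Series Q: Q = ω₀L/R = 396.4·0.0436/57.8 = 0.299.
Step 4 — Bandwidth: Δω = ω₀/Q = 1326 rad/s; BW = Δω/(2π) = 211 Hz.

(a) f₀ = 63.08 Hz  (b) Q = 0.299  (c) BW = 211 Hz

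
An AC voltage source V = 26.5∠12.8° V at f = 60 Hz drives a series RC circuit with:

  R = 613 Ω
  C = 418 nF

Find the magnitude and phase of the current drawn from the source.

Step 1 — Angular frequency: ω = 2π·f = 2π·60 = 377 rad/s.
Step 2 — Component impedances:
  R: Z = R = 613 Ω
  C: Z = 1/(jωC) = -j/(ω·C) = 0 - j6346 Ω
Step 3 — Series combination: Z_total = R + C = 613 - j6346 Ω = 6375∠-84.5° Ω.
Step 4 — Source phasor: V = 26.5∠12.8° V = 25.84 + j5.871 V.
Step 5 — Ohm's law: I = V / Z_total = (25.84 + j5.871) / (613 - j6346) = -0.0005269 + j0.004123 A.
Step 6 — Convert to polar: |I| = 0.004157 A, ∠I = 97.3°.

I = 0.004157∠97.3° A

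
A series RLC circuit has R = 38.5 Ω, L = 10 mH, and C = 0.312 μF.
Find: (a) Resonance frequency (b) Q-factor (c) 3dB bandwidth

Step 1 — Resonance: ω₀ = 1/√(LC) = 1/√(0.01·3.12e-07) = 1.79e+04 rad/s.
Step 2 — f₀ = ω₀/(2π) = 2849 Hz.
Step 3 — Series Q: Q = ω₀L/R = 1.79e+04·0.01/38.5 = 4.65.
Step 4 — Bandwidth: Δω = ω₀/Q = 3850 rad/s; BW = Δω/(2π) = 612.7 Hz.

(a) f₀ = 2849 Hz  (b) Q = 4.65  (c) BW = 612.7 Hz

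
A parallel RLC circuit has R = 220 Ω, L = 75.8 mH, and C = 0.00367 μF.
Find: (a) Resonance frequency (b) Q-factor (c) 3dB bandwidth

Step 1 — Resonance: ω₀ = 1/√(LC) = 1/√(0.0758·3.67e-09) = 5.996e+04 rad/s.
Step 2 — f₀ = ω₀/(2π) = 9542 Hz.
Step 3 — Parallel Q: Q = R/(ω₀L) = 220/(5.996e+04·0.0758) = 0.04841.
Step 4 — Bandwidth: Δω = ω₀/Q = 1.239e+06 rad/s; BW = Δω/(2π) = 1.971e+05 Hz.

(a) f₀ = 9542 Hz  (b) Q = 0.04841  (c) BW = 1.971e+05 Hz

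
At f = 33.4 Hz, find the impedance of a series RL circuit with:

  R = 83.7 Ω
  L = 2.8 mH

Step 1 — Angular frequency: ω = 2π·f = 2π·33.4 = 209.9 rad/s.
Step 2 — Component impedances:
  R: Z = R = 83.7 Ω
  L: Z = jωL = j·209.9·0.0028 = 0 + j0.5876 Ω
Step 3 — Series combination: Z_total = R + L = 83.7 + j0.5876 Ω = 83.7∠0.4° Ω.

Z = 83.7 + j0.5876 Ω = 83.7∠0.4° Ω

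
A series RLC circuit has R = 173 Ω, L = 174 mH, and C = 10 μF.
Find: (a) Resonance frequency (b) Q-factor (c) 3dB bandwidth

Step 1 — Resonance condition Im(Z)=0 gives ω₀ = 1/√(LC).
Step 2 — ω₀ = 1/√(0.174·1e-05) = 758.1 rad/s.
Step 3 — f₀ = ω₀/(2π) = 120.7 Hz.
Step 4 — Series Q: Q = ω₀L/R = 758.1·0.174/173 = 0.7625.
Step 5 — 3dB bandwidth: Δω = ω₀/Q = 994.3 rad/s; BW = Δω/(2π) = 158.2 Hz.

(a) f₀ = 120.7 Hz  (b) Q = 0.7625  (c) BW = 158.2 Hz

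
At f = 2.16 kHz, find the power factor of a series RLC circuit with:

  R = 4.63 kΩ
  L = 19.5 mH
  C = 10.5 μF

Step 1 — Angular frequency: ω = 2π·f = 2π·2160 = 1.357e+04 rad/s.
Step 2 — Component impedances:
  R: Z = R = 4630 Ω
  L: Z = jωL = j·1.357e+04·0.0195 = 0 + j264.6 Ω
  C: Z = 1/(jωC) = -j/(ω·C) = 0 - j7.017 Ω
Step 3 — Series combination: Z_total = R + L + C = 4630 + j257.6 Ω = 4637∠3.2° Ω.
Step 4 — Power factor: PF = cos(φ) = Re(Z)/|Z| = 4630/4637 = 0.9985.
Step 5 — Type: Im(Z) = 257.6 ⇒ lagging (phase φ = 3.2°).

PF = 0.9985 (lagging, φ = 3.2°)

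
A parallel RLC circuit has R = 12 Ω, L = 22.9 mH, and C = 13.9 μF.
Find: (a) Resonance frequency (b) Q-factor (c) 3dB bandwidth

Step 1 — Resonance: ω₀ = 1/√(LC) = 1/√(0.0229·1.39e-05) = 1772 rad/s.
Step 2 — f₀ = ω₀/(2π) = 282.1 Hz.
Step 3 — Parallel Q: Q = R/(ω₀L) = 12/(1772·0.0229) = 0.2956.
Step 4 — Bandwidth: Δω = ω₀/Q = 5995 rad/s; BW = Δω/(2π) = 954.2 Hz.

(a) f₀ = 282.1 Hz  (b) Q = 0.2956  (c) BW = 954.2 Hz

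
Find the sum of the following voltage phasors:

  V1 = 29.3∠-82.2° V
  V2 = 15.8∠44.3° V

Step 1 — Convert each phasor to rectangular form:
  V1 = 29.3·(cos(-82.2°) + j·sin(-82.2°)) = 3.976 - j29.03 V
  V2 = 15.8·(cos(44.3°) + j·sin(44.3°)) = 11.31 + j11.03 V
Step 2 — Sum components: V_total = 15.28 - j17.99 V.
Step 3 — Convert to polar: |V_total| = 23.61 V, ∠V_total = -49.7°.

V_total = 23.61∠-49.7° V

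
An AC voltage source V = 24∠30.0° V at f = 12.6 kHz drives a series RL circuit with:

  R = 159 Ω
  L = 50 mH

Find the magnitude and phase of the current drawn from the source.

Step 1 — Angular frequency: ω = 2π·f = 2π·1.26e+04 = 7.917e+04 rad/s.
Step 2 — Component impedances:
  R: Z = R = 159 Ω
  L: Z = jωL = j·7.917e+04·0.05 = 0 + j3958 Ω
Step 3 — Series combination: Z_total = R + L = 159 + j3958 Ω = 3962∠87.7° Ω.
Step 4 — Source phasor: V = 24∠30.0° V = 20.78 + j12 V.
Step 5 — Ohm's law: I = V / Z_total = (20.78 + j12) / (159 + j3958) = 0.003237 - j0.005121 A.
Step 6 — Convert to polar: |I| = 0.006058 A, ∠I = -57.7°.

I = 0.006058∠-57.7° A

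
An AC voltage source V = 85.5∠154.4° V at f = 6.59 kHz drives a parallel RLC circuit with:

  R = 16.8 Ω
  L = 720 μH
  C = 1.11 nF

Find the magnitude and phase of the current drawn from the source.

Step 1 — Angular frequency: ω = 2π·f = 2π·6590 = 4.141e+04 rad/s.
Step 2 — Component impedances:
  R: Z = R = 16.8 Ω
  L: Z = jωL = j·4.141e+04·0.00072 = 0 + j29.81 Ω
  C: Z = 1/(jωC) = -j/(ω·C) = 0 - j2.176e+04 Ω
Step 3 — Parallel combination: 1/Z_total = 1/R + 1/L + 1/C; Z_total = 12.76 + j7.18 Ω = 14.64∠29.4° Ω.
Step 4 — Source phasor: V = 85.5∠154.4° V = -77.11 + j36.94 V.
Step 5 — Ohm's law: I = V / Z_total = (-77.11 + j36.94) / (12.76 + j7.18) = -3.352 + j4.782 A.
Step 6 — Convert to polar: |I| = 5.84 A, ∠I = 125.0°.

I = 5.84∠125.0° A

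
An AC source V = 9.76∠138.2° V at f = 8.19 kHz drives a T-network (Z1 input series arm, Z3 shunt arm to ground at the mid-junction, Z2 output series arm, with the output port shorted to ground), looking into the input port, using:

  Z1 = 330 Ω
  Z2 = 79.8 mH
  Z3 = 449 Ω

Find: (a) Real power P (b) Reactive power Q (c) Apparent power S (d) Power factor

Step 1 — Angular frequency: ω = 2π·f = 2π·8190 = 5.146e+04 rad/s.
Step 2 — Component impedances:
  Z1: Z = R = 330 Ω
  Z2: Z = jωL = j·5.146e+04·0.0798 = 0 + j4106 Ω
  Z3: Z = R = 449 Ω
Step 3 — With the output port shorted to ground, the output series arm Z2 runs from the junction to ground; the shunt arm Z3 also runs from the junction to ground. They appear in parallel: Z3 || Z2 = 443.7 + j48.51 Ω.
Step 4 — Series with input arm Z1: Z_in = Z1 + (Z3 || Z2) = 773.7 + j48.51 Ω = 775.2∠3.6° Ω.
Step 5 — Source phasor: V = 9.76∠138.2° V = -7.276 + j6.505 V.
Step 6 — Current: I = V / Z = -0.008842 + j0.008963 A = 0.01259∠134.6° A.
Step 7 — Complex power: S = V·I* = 0.1226 + j0.00769 VA.
Step 8 — Real power: P = Re(S) = 0.1226 W.
Step 9 — Reactive power: Q = Im(S) = 0.00769 VAR.
Step 10 — Apparent power: |S| = 0.1229 VA.
Step 11 — Power factor: PF = P/|S| = 0.998 (lagging).

(a) P = 0.1226 W  (b) Q = 0.00769 VAR  (c) S = 0.1229 VA  (d) PF = 0.998 (lagging)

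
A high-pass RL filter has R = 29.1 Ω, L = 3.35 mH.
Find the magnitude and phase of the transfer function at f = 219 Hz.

Step 1 — Angular frequency: ω = 2π·219 = 1376 rad/s.
Step 2 — Transfer function: H(jω) = jωL/(R + jωL).
Step 3 — Numerator jωL = j·4.61; denominator R + jωL = 29.1 + j4.61.
Step 4 — H = 0.02448 + j0.1545.
Step 5 — Magnitude: |H| = 0.1565 (-16.1 dB); phase: φ = 81.0°.

|H| = 0.1565 (-16.1 dB), φ = 81.0°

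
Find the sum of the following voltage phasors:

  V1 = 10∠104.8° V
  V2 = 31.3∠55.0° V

Step 1 — Convert each phasor to rectangular form:
  V1 = 10·(cos(104.8°) + j·sin(104.8°)) = -2.554 + j9.668 V
  V2 = 31.3·(cos(55.0°) + j·sin(55.0°)) = 17.95 + j25.64 V
Step 2 — Sum components: V_total = 15.4 + j35.31 V.
Step 3 — Convert to polar: |V_total| = 38.52 V, ∠V_total = 66.4°.

V_total = 38.52∠66.4° V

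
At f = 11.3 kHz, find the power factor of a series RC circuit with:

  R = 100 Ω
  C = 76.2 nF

Step 1 — Angular frequency: ω = 2π·f = 2π·1.13e+04 = 7.1e+04 rad/s.
Step 2 — Component impedances:
  R: Z = R = 100 Ω
  C: Z = 1/(jωC) = -j/(ω·C) = 0 - j184.8 Ω
Step 3 — Series combination: Z_total = R + C = 100 - j184.8 Ω = 210.2∠-61.6° Ω.
Step 4 — Power factor: PF = cos(φ) = Re(Z)/|Z| = 100/210.153 = 0.4758.
Step 5 — Type: Im(Z) = -184.8 ⇒ leading (phase φ = -61.6°).

PF = 0.4758 (leading, φ = -61.6°)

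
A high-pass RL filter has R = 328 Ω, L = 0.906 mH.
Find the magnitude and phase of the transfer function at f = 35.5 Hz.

Step 1 — Angular frequency: ω = 2π·35.5 = 223.1 rad/s.
Step 2 — Transfer function: H(jω) = jωL/(R + jωL).
Step 3 — Numerator jωL = j·0.2021; denominator R + jωL = 328 + j0.2021.
Step 4 — H = 3.796e-07 + j0.0006161.
Step 5 — Magnitude: |H| = 0.0006161 (-64.2 dB); phase: φ = 90.0°.

|H| = 0.0006161 (-64.2 dB), φ = 90.0°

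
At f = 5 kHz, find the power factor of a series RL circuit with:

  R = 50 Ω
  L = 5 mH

Step 1 — Angular frequency: ω = 2π·f = 2π·5000 = 3.142e+04 rad/s.
Step 2 — Component impedances:
  R: Z = R = 50 Ω
  L: Z = jωL = j·3.142e+04·0.005 = 0 + j157.1 Ω
Step 3 — Series combination: Z_total = R + L = 50 + j157.1 Ω = 164.8∠72.3° Ω.
Step 4 — Power factor: PF = cos(φ) = Re(Z)/|Z| = 50/164.85 = 0.3033.
Step 5 — Type: Im(Z) = 157.1 ⇒ lagging (phase φ = 72.3°).

PF = 0.3033 (lagging, φ = 72.3°)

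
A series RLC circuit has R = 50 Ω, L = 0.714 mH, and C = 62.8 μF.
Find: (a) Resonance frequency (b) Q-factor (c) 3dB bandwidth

Step 1 — Resonance condition Im(Z)=0 gives ω₀ = 1/√(LC).
Step 2 — ω₀ = 1/√(0.000714·6.28e-05) = 4722 rad/s.
Step 3 — f₀ = ω₀/(2π) = 751.6 Hz.
Step 4 — Series Q: Q = ω₀L/R = 4722·0.000714/50 = 0.06744.
Step 5 — 3dB bandwidth: Δω = ω₀/Q = 7.003e+04 rad/s; BW = Δω/(2π) = 1.115e+04 Hz.

(a) f₀ = 751.6 Hz  (b) Q = 0.06744  (c) BW = 1.115e+04 Hz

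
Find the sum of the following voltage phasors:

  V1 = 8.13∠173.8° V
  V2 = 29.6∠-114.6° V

Step 1 — Convert each phasor to rectangular form:
  V1 = 8.13·(cos(173.8°) + j·sin(173.8°)) = -8.082 + j0.878 V
  V2 = 29.6·(cos(-114.6°) + j·sin(-114.6°)) = -12.32 - j26.91 V
Step 2 — Sum components: V_total = -20.4 - j26.04 V.
Step 3 — Convert to polar: |V_total| = 33.08 V, ∠V_total = -128.1°.

V_total = 33.08∠-128.1° V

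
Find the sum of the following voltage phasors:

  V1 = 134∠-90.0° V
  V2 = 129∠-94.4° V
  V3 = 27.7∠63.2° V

Step 1 — Convert each phasor to rectangular form:
  V1 = 134·(cos(-90.0°) + j·sin(-90.0°)) = 0 - j134 V
  V2 = 129·(cos(-94.4°) + j·sin(-94.4°)) = -9.897 - j128.6 V
  V3 = 27.7·(cos(63.2°) + j·sin(63.2°)) = 12.49 + j24.72 V
Step 2 — Sum components: V_total = 2.593 - j237.9 V.
Step 3 — Convert to polar: |V_total| = 237.9 V, ∠V_total = -89.4°.

V_total = 237.9∠-89.4° V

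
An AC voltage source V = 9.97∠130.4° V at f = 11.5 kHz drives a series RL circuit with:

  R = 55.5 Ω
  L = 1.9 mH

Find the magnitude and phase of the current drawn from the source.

Step 1 — Angular frequency: ω = 2π·f = 2π·1.15e+04 = 7.226e+04 rad/s.
Step 2 — Component impedances:
  R: Z = R = 55.5 Ω
  L: Z = jωL = j·7.226e+04·0.0019 = 0 + j137.3 Ω
Step 3 — Series combination: Z_total = R + L = 55.5 + j137.3 Ω = 148.1∠68.0° Ω.
Step 4 — Source phasor: V = 9.97∠130.4° V = -6.462 + j7.593 V.
Step 5 — Ohm's law: I = V / Z_total = (-6.462 + j7.593) / (55.5 + j137.3) = 0.03118 + j0.05967 A.
Step 6 — Convert to polar: |I| = 0.06733 A, ∠I = 62.4°.

I = 0.06733∠62.4° A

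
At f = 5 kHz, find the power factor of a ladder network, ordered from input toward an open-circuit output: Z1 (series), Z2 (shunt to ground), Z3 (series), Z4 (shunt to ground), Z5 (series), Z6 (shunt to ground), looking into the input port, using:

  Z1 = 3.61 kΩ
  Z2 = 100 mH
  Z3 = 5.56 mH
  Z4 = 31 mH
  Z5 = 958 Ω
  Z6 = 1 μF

Step 1 — Angular frequency: ω = 2π·f = 2π·5000 = 3.142e+04 rad/s.
Step 2 — Component impedances:
  Z1: Z = R = 3610 Ω
  Z2: Z = jωL = j·3.142e+04·0.1 = 0 + j3142 Ω
  Z3: Z = jωL = j·3.142e+04·0.00556 = 0 + j174.7 Ω
  Z4: Z = jωL = j·3.142e+04·0.031 = 0 + j973.9 Ω
  Z5: Z = R = 958 Ω
  Z6: Z = 1/(jωC) = -j/(ω·C) = 0 - j31.83 Ω
Step 3 — Ladder network (open output): work backward from the far end, alternating series and parallel combinations. Z_in = 3949 + j586 Ω = 3992∠8.4° Ω.
Step 4 — Power factor: PF = cos(φ) = Re(Z)/|Z| = 3949/3992 = 0.9892.
Step 5 — Type: Im(Z) = 586 ⇒ lagging (phase φ = 8.4°).

PF = 0.9892 (lagging, φ = 8.4°)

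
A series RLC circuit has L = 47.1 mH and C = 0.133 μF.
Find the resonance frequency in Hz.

Step 1 — Resonance condition Im(Z)=0 gives ω₀ = 1/√(LC).
Step 2 — ω₀ = 1/√(0.0471·1.33e-07) = 1.263e+04 rad/s.
Step 3 — f₀ = ω₀/(2π) = 2011 Hz.

f₀ = 2011 Hz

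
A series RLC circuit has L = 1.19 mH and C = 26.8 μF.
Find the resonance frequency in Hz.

Step 1 — Resonance condition Im(Z)=0 gives ω₀ = 1/√(LC).
Step 2 — ω₀ = 1/√(0.00119·2.68e-05) = 5600 rad/s.
Step 3 — f₀ = ω₀/(2π) = 891.2 Hz.

f₀ = 891.2 Hz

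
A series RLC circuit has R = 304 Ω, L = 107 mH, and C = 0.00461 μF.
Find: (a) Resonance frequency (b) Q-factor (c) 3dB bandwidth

Step 1 — Resonance: ω₀ = 1/√(LC) = 1/√(0.107·4.61e-09) = 4.503e+04 rad/s.
Step 2 — f₀ = ω₀/(2π) = 7166 Hz.
Step 3 — Series Q: Q = ω₀L/R = 4.503e+04·0.107/304 = 15.85.
Step 4 — Bandwidth: Δω = ω₀/Q = 2841 rad/s; BW = Δω/(2π) = 452.2 Hz.

(a) f₀ = 7166 Hz  (b) Q = 15.85  (c) BW = 452.2 Hz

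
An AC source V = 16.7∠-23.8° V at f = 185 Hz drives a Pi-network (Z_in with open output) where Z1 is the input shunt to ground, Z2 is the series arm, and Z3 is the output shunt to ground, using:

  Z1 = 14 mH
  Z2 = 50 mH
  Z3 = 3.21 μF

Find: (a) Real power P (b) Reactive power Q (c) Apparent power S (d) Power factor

Step 1 — Angular frequency: ω = 2π·f = 2π·185 = 1162 rad/s.
Step 2 — Component impedances:
  Z1: Z = jωL = j·1162·0.014 = 0 + j16.27 Ω
  Z2: Z = jωL = j·1162·0.05 = 0 + j58.12 Ω
  Z3: Z = 1/(jωC) = -j/(ω·C) = 0 - j268 Ω
Step 3 — With open output, the series arm Z2 and the output shunt Z3 appear in series to ground: Z2 + Z3 = 0 - j209.9 Ω.
Step 4 — Parallel with input shunt Z1: Z_in = Z1 || (Z2 + Z3) = 0 + j17.64 Ω = 17.64∠90.0° Ω.
Step 5 — Source phasor: V = 16.7∠-23.8° V = 15.28 - j6.739 V.
Step 6 — Current: I = V / Z = -0.382 - j0.8661 A = 0.9466∠-113.8° A.
Step 7 — Complex power: S = V·I* = 0 + j15.81 VA.
Step 8 — Real power: P = Re(S) = 0 W.
Step 9 — Reactive power: Q = Im(S) = 15.81 VAR.
Step 10 — Apparent power: |S| = 15.81 VA.
Step 11 — Power factor: PF = P/|S| = 0 (lagging).

(a) P = 0 W  (b) Q = 15.81 VAR  (c) S = 15.81 VA  (d) PF = 0 (lagging)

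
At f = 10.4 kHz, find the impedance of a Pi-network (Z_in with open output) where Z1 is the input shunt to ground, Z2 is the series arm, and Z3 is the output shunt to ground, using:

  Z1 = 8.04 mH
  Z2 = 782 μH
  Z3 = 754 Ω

Step 1 — Angular frequency: ω = 2π·f = 2π·1.04e+04 = 6.535e+04 rad/s.
Step 2 — Component impedances:
  Z1: Z = jωL = j·6.535e+04·0.00804 = 0 + j525.4 Ω
  Z2: Z = jωL = j·6.535e+04·0.000782 = 0 + j51.1 Ω
  Z3: Z = R = 754 Ω
Step 3 — With open output, the series arm Z2 and the output shunt Z3 appear in series to ground: Z2 + Z3 = 754 + j51.1 Ω.
Step 4 — Parallel with input shunt Z1: Z_in = Z1 || (Z2 + Z3) = 231 + j348.7 Ω = 418.3∠56.5° Ω.

Z = 231 + j348.7 Ω = 418.3∠56.5° Ω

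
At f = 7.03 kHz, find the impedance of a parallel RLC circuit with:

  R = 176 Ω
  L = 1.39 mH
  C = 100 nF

Step 1 — Angular frequency: ω = 2π·f = 2π·7030 = 4.417e+04 rad/s.
Step 2 — Component impedances:
  R: Z = R = 176 Ω
  L: Z = jωL = j·4.417e+04·0.00139 = 0 + j61.4 Ω
  C: Z = 1/(jωC) = -j/(ω·C) = 0 - j226.4 Ω
Step 3 — Parallel combination: 1/Z_total = 1/R + 1/L + 1/C; Z_total = 32.81 + j68.54 Ω = 75.99∠64.4° Ω.

Z = 32.81 + j68.54 Ω = 75.99∠64.4° Ω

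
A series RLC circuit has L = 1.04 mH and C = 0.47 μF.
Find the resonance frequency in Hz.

Step 1 — Resonance condition Im(Z)=0 gives ω₀ = 1/√(LC).
Step 2 — ω₀ = 1/√(0.00104·4.7e-07) = 4.523e+04 rad/s.
Step 3 — f₀ = ω₀/(2π) = 7199 Hz.

f₀ = 7199 Hz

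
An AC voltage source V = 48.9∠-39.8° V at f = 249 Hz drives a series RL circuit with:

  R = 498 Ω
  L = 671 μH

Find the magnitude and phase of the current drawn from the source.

Step 1 — Angular frequency: ω = 2π·f = 2π·249 = 1565 rad/s.
Step 2 — Component impedances:
  R: Z = R = 498 Ω
  L: Z = jωL = j·1565·0.000671 = 0 + j1.05 Ω
Step 3 — Series combination: Z_total = R + L = 498 + j1.05 Ω = 498∠0.1° Ω.
Step 4 — Source phasor: V = 48.9∠-39.8° V = 37.57 - j31.3 V.
Step 5 — Ohm's law: I = V / Z_total = (37.57 - j31.3) / (498 + j1.05) = 0.07531 - j0.06301 A.
Step 6 — Convert to polar: |I| = 0.09819 A, ∠I = -39.9°.

I = 0.09819∠-39.9° A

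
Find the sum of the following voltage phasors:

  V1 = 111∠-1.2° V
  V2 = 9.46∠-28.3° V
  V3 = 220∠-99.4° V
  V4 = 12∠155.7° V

Step 1 — Convert each phasor to rectangular form:
  V1 = 111·(cos(-1.2°) + j·sin(-1.2°)) = 111 - j2.325 V
  V2 = 9.46·(cos(-28.3°) + j·sin(-28.3°)) = 8.329 - j4.485 V
  V3 = 220·(cos(-99.4°) + j·sin(-99.4°)) = -35.93 - j217 V
  V4 = 12·(cos(155.7°) + j·sin(155.7°)) = -10.94 + j4.938 V
Step 2 — Sum components: V_total = 72.44 - j218.9 V.
Step 3 — Convert to polar: |V_total| = 230.6 V, ∠V_total = -71.7°.

V_total = 230.6∠-71.7° V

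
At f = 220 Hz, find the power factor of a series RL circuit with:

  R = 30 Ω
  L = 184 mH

Step 1 — Angular frequency: ω = 2π·f = 2π·220 = 1382 rad/s.
Step 2 — Component impedances:
  R: Z = R = 30 Ω
  L: Z = jωL = j·1382·0.184 = 0 + j254.3 Ω
Step 3 — Series combination: Z_total = R + L = 30 + j254.3 Ω = 256.1∠83.3° Ω.
Step 4 — Power factor: PF = cos(φ) = Re(Z)/|Z| = 30/256.1 = 0.1171.
Step 5 — Type: Im(Z) = 254.3 ⇒ lagging (phase φ = 83.3°).

PF = 0.1171 (lagging, φ = 83.3°)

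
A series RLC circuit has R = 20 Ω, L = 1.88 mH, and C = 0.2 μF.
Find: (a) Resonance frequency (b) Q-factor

Step 1 — Resonance condition Im(Z)=0 gives ω₀ = 1/√(LC).
Step 2 — ω₀ = 1/√(0.00188·2e-07) = 5.157e+04 rad/s.
Step 3 — f₀ = ω₀/(2π) = 8208 Hz.
Step 4 — Series Q: Q = ω₀L/R = 5.157e+04·0.00188/20 = 4.848.

(a) f₀ = 8208 Hz  (b) Q = 4.848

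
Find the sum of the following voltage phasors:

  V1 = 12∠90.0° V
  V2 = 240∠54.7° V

Step 1 — Convert each phasor to rectangular form:
  V1 = 12·(cos(90.0°) + j·sin(90.0°)) = 0 + j12 V
  V2 = 240·(cos(54.7°) + j·sin(54.7°)) = 138.7 + j195.9 V
Step 2 — Sum components: V_total = 138.7 + j207.9 V.
Step 3 — Convert to polar: |V_total| = 249.9 V, ∠V_total = 56.3°.

V_total = 249.9∠56.3° V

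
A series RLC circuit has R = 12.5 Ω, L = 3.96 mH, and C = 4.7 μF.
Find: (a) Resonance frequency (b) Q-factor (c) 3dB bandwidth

Step 1 — Resonance: ω₀ = 1/√(LC) = 1/√(0.00396·4.7e-06) = 7330 rad/s.
Step 2 — f₀ = ω₀/(2π) = 1167 Hz.
Step 3 — Series Q: Q = ω₀L/R = 7330·0.00396/12.5 = 2.322.
Step 4 — Bandwidth: Δω = ω₀/Q = 3157 rad/s; BW = Δω/(2π) = 502.4 Hz.

(a) f₀ = 1167 Hz  (b) Q = 2.322  (c) BW = 502.4 Hz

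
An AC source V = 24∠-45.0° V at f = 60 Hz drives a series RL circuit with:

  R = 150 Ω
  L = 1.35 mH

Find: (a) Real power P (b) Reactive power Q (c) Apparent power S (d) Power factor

Step 1 — Angular frequency: ω = 2π·f = 2π·60 = 377 rad/s.
Step 2 — Component impedances:
  R: Z = R = 150 Ω
  L: Z = jωL = j·377·0.00135 = 0 + j0.5089 Ω
Step 3 — Series combination: Z_total = R + L = 150 + j0.5089 Ω = 150∠0.2° Ω.
Step 4 — Source phasor: V = 24∠-45.0° V = 16.97 - j16.97 V.
Step 5 — Current: I = V / Z = 0.1128 - j0.1135 A = 0.16∠-45.2° A.
Step 6 — Complex power: S = V·I* = 3.84 + j0.01303 VA.
Step 7 — Real power: P = Re(S) = 3.84 W.
Step 8 — Reactive power: Q = Im(S) = 0.01303 VAR.
Step 9 — Apparent power: |S| = 3.84 VA.
Step 10 — Power factor: PF = P/|S| = 1 (lagging).

(a) P = 3.84 W  (b) Q = 0.01303 VAR  (c) S = 3.84 VA  (d) PF = 1 (lagging)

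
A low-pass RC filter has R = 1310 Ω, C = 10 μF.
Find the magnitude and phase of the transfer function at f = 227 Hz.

Step 1 — Angular frequency: ω = 2π·227 = 1426 rad/s.
Step 2 — Transfer function: H(jω) = 1/(1 + jωRC).
Step 3 — Denominator: 1 + jωRC = 1 + j·1426·1310·1e-05 = 1 + j18.68.
Step 4 — H = 0.002856 - j0.05337.
Step 5 — Magnitude: |H| = 0.05344 (-25.4 dB); phase: φ = -86.9°.

|H| = 0.05344 (-25.4 dB), φ = -86.9°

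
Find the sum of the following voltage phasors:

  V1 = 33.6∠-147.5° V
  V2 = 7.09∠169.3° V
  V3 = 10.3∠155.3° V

Step 1 — Convert each phasor to rectangular form:
  V1 = 33.6·(cos(-147.5°) + j·sin(-147.5°)) = -28.34 - j18.05 V
  V2 = 7.09·(cos(169.3°) + j·sin(169.3°)) = -6.967 + j1.316 V
  V3 = 10.3·(cos(155.3°) + j·sin(155.3°)) = -9.358 + j4.304 V
Step 2 — Sum components: V_total = -44.66 - j12.43 V.
Step 3 — Convert to polar: |V_total| = 46.36 V, ∠V_total = -164.4°.

V_total = 46.36∠-164.4° V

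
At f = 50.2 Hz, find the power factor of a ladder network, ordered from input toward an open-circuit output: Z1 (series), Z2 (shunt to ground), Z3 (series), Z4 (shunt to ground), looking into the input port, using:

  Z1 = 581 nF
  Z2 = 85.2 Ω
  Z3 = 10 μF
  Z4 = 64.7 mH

Step 1 — Angular frequency: ω = 2π·f = 2π·50.2 = 315.4 rad/s.
Step 2 — Component impedances:
  Z1: Z = 1/(jωC) = -j/(ω·C) = 0 - j5457 Ω
  Z2: Z = R = 85.2 Ω
  Z3: Z = 1/(jωC) = -j/(ω·C) = 0 - j317 Ω
  Z4: Z = jωL = j·315.4·0.0647 = 0 + j20.41 Ω
Step 3 — Ladder network (open output): work backward from the far end, alternating series and parallel combinations. Z_in = 78.71 - j5479 Ω = 5480∠-89.2° Ω.
Step 4 — Power factor: PF = cos(φ) = Re(Z)/|Z| = 78.71/5480 = 0.01436.
Step 5 — Type: Im(Z) = -5479 ⇒ leading (phase φ = -89.2°).

PF = 0.01436 (leading, φ = -89.2°)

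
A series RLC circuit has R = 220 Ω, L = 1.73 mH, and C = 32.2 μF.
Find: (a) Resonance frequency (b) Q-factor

Step 1 — Resonance condition Im(Z)=0 gives ω₀ = 1/√(LC).
Step 2 — ω₀ = 1/√(0.00173·3.22e-05) = 4237 rad/s.
Step 3 — f₀ = ω₀/(2π) = 674.3 Hz.
Step 4 — Series Q: Q = ω₀L/R = 4237·0.00173/220 = 0.03332.

(a) f₀ = 674.3 Hz  (b) Q = 0.03332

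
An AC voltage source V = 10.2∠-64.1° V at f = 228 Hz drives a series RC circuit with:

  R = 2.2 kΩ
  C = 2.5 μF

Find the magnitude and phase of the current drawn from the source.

Step 1 — Angular frequency: ω = 2π·f = 2π·228 = 1433 rad/s.
Step 2 — Component impedances:
  R: Z = R = 2200 Ω
  C: Z = 1/(jωC) = -j/(ω·C) = 0 - j279.2 Ω
Step 3 — Series combination: Z_total = R + C = 2200 - j279.2 Ω = 2218∠-7.2° Ω.
Step 4 — Source phasor: V = 10.2∠-64.1° V = 4.455 - j9.175 V.
Step 5 — Ohm's law: I = V / Z_total = (4.455 - j9.175) / (2200 - j279.2) = 0.002514 - j0.003852 A.
Step 6 — Convert to polar: |I| = 0.004599 A, ∠I = -56.9°.

I = 0.004599∠-56.9° A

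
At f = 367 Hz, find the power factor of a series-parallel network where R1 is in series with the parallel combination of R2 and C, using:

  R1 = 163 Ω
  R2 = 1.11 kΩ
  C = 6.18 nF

Step 1 — Angular frequency: ω = 2π·f = 2π·367 = 2306 rad/s.
Step 2 — Component impedances:
  R1: Z = R = 163 Ω
  R2: Z = R = 1110 Ω
  C: Z = 1/(jωC) = -j/(ω·C) = 0 - j7.017e+04 Ω
Step 3 — Parallel branch: R2 || C = 1/(1/R2 + 1/C) = 1110 - j17.55 Ω.
Step 4 — Series with R1: Z_total = R1 + (R2 || C) = 1273 - j17.55 Ω = 1273∠-0.8° Ω.
Step 5 — Power factor: PF = cos(φ) = Re(Z)/|Z| = 1272.7/1272.8 = 0.9999.
Step 6 — Type: Im(Z) = -17.55 ⇒ leading (phase φ = -0.8°).

PF = 0.9999 (leading, φ = -0.8°)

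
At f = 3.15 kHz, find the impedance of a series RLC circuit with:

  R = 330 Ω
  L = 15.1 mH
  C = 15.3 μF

Step 1 — Angular frequency: ω = 2π·f = 2π·3150 = 1.979e+04 rad/s.
Step 2 — Component impedances:
  R: Z = R = 330 Ω
  L: Z = jωL = j·1.979e+04·0.0151 = 0 + j298.9 Ω
  C: Z = 1/(jωC) = -j/(ω·C) = 0 - j3.302 Ω
Step 3 — Series combination: Z_total = R + L + C = 330 + j295.6 Ω = 443∠41.8° Ω.

Z = 330 + j295.6 Ω = 443∠41.8° Ω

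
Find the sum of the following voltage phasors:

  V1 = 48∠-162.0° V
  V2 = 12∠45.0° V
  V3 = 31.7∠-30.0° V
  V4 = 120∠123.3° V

Step 1 — Convert each phasor to rectangular form:
  V1 = 48·(cos(-162.0°) + j·sin(-162.0°)) = -45.65 - j14.83 V
  V2 = 12·(cos(45.0°) + j·sin(45.0°)) = 8.485 + j8.485 V
  V3 = 31.7·(cos(-30.0°) + j·sin(-30.0°)) = 27.45 - j15.85 V
  V4 = 120·(cos(123.3°) + j·sin(123.3°)) = -65.88 + j100.3 V
Step 2 — Sum components: V_total = -75.6 + j78.1 V.
Step 3 — Convert to polar: |V_total| = 108.7 V, ∠V_total = 134.1°.

V_total = 108.7∠134.1° V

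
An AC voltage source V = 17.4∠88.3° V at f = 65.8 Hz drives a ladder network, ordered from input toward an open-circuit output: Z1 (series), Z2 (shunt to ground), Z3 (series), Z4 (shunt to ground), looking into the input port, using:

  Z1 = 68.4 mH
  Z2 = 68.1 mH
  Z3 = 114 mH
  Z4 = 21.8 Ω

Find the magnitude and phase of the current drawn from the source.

Step 1 — Angular frequency: ω = 2π·f = 2π·65.8 = 413.4 rad/s.
Step 2 — Component impedances:
  Z1: Z = jωL = j·413.4·0.0684 = 0 + j28.28 Ω
  Z2: Z = jωL = j·413.4·0.0681 = 0 + j28.15 Ω
  Z3: Z = jωL = j·413.4·0.114 = 0 + j47.13 Ω
  Z4: Z = R = 21.8 Ω
Step 3 — Ladder network (open output): work backward from the far end, alternating series and parallel combinations. Z_in = 2.813 + j46.72 Ω = 46.8∠86.6° Ω.
Step 4 — Source phasor: V = 17.4∠88.3° V = 0.5162 + j17.39 V.
Step 5 — Ohm's law: I = V / Z_total = (0.5162 + j17.39) / (2.813 + j46.72) = 0.3716 + j0.01132 A.
Step 6 — Convert to polar: |I| = 0.3718 A, ∠I = 1.7°.

I = 0.3718∠1.7° A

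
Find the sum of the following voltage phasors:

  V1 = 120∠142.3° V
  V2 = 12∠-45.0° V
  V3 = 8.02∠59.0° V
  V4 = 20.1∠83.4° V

Step 1 — Convert each phasor to rectangular form:
  V1 = 120·(cos(142.3°) + j·sin(142.3°)) = -94.95 + j73.38 V
  V2 = 12·(cos(-45.0°) + j·sin(-45.0°)) = 8.485 - j8.485 V
  V3 = 8.02·(cos(59.0°) + j·sin(59.0°)) = 4.131 + j6.874 V
  V4 = 20.1·(cos(83.4°) + j·sin(83.4°)) = 2.31 + j19.97 V
Step 2 — Sum components: V_total = -80.02 + j91.74 V.
Step 3 — Convert to polar: |V_total| = 121.7 V, ∠V_total = 131.1°.

V_total = 121.7∠131.1° V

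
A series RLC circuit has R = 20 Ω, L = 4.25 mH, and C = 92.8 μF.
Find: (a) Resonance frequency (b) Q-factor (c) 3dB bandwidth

Step 1 — Resonance condition Im(Z)=0 gives ω₀ = 1/√(LC).
Step 2 — ω₀ = 1/√(0.00425·9.28e-05) = 1592 rad/s.
Step 3 — f₀ = ω₀/(2π) = 253.4 Hz.
Step 4 — Series Q: Q = ω₀L/R = 1592·0.00425/20 = 0.3384.
Step 5 — 3dB bandwidth: Δω = ω₀/Q = 4706 rad/s; BW = Δω/(2π) = 749 Hz.

(a) f₀ = 253.4 Hz  (b) Q = 0.3384  (c) BW = 749 Hz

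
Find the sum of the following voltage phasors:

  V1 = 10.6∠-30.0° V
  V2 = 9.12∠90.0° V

Step 1 — Convert each phasor to rectangular form:
  V1 = 10.6·(cos(-30.0°) + j·sin(-30.0°)) = 9.18 - j5.3 V
  V2 = 9.12·(cos(90.0°) + j·sin(90.0°)) = 0 + j9.12 V
Step 2 — Sum components: V_total = 9.18 + j3.82 V.
Step 3 — Convert to polar: |V_total| = 9.943 V, ∠V_total = 22.6°.

V_total = 9.943∠22.6° V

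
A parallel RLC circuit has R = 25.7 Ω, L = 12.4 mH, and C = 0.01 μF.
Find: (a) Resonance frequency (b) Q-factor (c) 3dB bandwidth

Step 1 — Resonance: ω₀ = 1/√(LC) = 1/√(0.0124·1e-08) = 8.98e+04 rad/s.
Step 2 — f₀ = ω₀/(2π) = 1.429e+04 Hz.
Step 3 — Parallel Q: Q = R/(ω₀L) = 25.7/(8.98e+04·0.0124) = 0.02308.
Step 4 — Bandwidth: Δω = ω₀/Q = 3.891e+06 rad/s; BW = Δω/(2π) = 6.193e+05 Hz.

(a) f₀ = 1.429e+04 Hz  (b) Q = 0.02308  (c) BW = 6.193e+05 Hz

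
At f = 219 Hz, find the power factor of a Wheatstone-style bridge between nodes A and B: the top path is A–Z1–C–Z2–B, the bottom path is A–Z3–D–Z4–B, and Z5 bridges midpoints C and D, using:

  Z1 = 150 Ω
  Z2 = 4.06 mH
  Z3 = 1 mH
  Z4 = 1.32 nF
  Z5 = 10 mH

Step 1 — Angular frequency: ω = 2π·f = 2π·219 = 1376 rad/s.
Step 2 — Component impedances:
  Z1: Z = R = 150 Ω
  Z2: Z = jωL = j·1376·0.00406 = 0 + j5.587 Ω
  Z3: Z = jωL = j·1376·0.001 = 0 + j1.376 Ω
  Z4: Z = 1/(jωC) = -j/(ω·C) = 0 - j5.506e+05 Ω
  Z5: Z = jωL = j·1376·0.01 = 0 + j13.76 Ω
Step 3 — Bridge requires nodal analysis (the Z5 bridge couples midpoints C and D, so the two paths cannot be reduced to a simple series/parallel combination). Setting node B to ground and injecting 1 A at node A, the 3-node admittance system at A, C, D solves to V_A = Z_AB = 1.512 + j20.57 Ω = 20.63∠85.8° Ω.
Step 4 — Power factor: PF = cos(φ) = Re(Z)/|Z| = 1.5121/20.626 = 0.07331.
Step 5 — Type: Im(Z) = 20.57 ⇒ lagging (phase φ = 85.8°).

PF = 0.07331 (lagging, φ = 85.8°)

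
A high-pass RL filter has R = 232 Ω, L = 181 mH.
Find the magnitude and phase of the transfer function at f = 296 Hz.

Step 1 — Angular frequency: ω = 2π·296 = 1860 rad/s.
Step 2 — Transfer function: H(jω) = jωL/(R + jωL).
Step 3 — Numerator jωL = j·336.6; denominator R + jωL = 232 + j336.6.
Step 4 — H = 0.678 + j0.4673.
Step 5 — Magnitude: |H| = 0.8234 (-1.7 dB); phase: φ = 34.6°.

|H| = 0.8234 (-1.7 dB), φ = 34.6°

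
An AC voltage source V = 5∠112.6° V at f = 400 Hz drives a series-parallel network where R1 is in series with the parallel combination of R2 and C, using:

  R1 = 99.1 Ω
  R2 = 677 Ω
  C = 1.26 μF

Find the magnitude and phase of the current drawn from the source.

Step 1 — Angular frequency: ω = 2π·f = 2π·400 = 2513 rad/s.
Step 2 — Component impedances:
  R1: Z = R = 99.1 Ω
  R2: Z = R = 677 Ω
  C: Z = 1/(jωC) = -j/(ω·C) = 0 - j315.8 Ω
Step 3 — Parallel branch: R2 || C = 1/(1/R2 + 1/C) = 121 - j259.4 Ω.
Step 4 — Series with R1: Z_total = R1 + (R2 || C) = 220.1 - j259.4 Ω = 340.1∠-49.7° Ω.
Step 5 — Source phasor: V = 5∠112.6° V = -1.921 + j4.616 V.
Step 6 — Ohm's law: I = V / Z_total = (-1.921 + j4.616) / (220.1 - j259.4) = -0.014 + j0.004473 A.
Step 7 — Convert to polar: |I| = 0.0147 A, ∠I = 162.3°.

I = 0.0147∠162.3° A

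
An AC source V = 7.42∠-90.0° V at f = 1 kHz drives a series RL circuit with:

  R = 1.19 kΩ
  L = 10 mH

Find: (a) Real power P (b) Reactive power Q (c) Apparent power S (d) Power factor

Step 1 — Angular frequency: ω = 2π·f = 2π·1000 = 6283 rad/s.
Step 2 — Component impedances:
  R: Z = R = 1190 Ω
  L: Z = jωL = j·6283·0.01 = 0 + j62.83 Ω
Step 3 — Series combination: Z_total = R + L = 1190 + j62.83 Ω = 1192∠3.0° Ω.
Step 4 — Source phasor: V = 7.42∠-90.0° V = 0 - j7.42 V.
Step 5 — Current: I = V / Z = -0.0003283 - j0.006218 A = 0.006227∠-93.0° A.
Step 6 — Complex power: S = V·I* = 0.04614 + j0.002436 VA.
Step 7 — Real power: P = Re(S) = 0.04614 W.
Step 8 — Reactive power: Q = Im(S) = 0.002436 VAR.
Step 9 — Apparent power: |S| = 0.0462 VA.
Step 10 — Power factor: PF = P/|S| = 0.9986 (lagging).

(a) P = 0.04614 W  (b) Q = 0.002436 VAR  (c) S = 0.0462 VA  (d) PF = 0.9986 (lagging)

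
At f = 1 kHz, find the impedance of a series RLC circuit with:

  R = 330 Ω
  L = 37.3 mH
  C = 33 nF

Step 1 — Angular frequency: ω = 2π·f = 2π·1000 = 6283 rad/s.
Step 2 — Component impedances:
  R: Z = R = 330 Ω
  L: Z = jωL = j·6283·0.0373 = 0 + j234.4 Ω
  C: Z = 1/(jωC) = -j/(ω·C) = 0 - j4823 Ω
Step 3 — Series combination: Z_total = R + L + C = 330 - j4589 Ω = 4600∠-85.9° Ω.

Z = 330 - j4589 Ω = 4600∠-85.9° Ω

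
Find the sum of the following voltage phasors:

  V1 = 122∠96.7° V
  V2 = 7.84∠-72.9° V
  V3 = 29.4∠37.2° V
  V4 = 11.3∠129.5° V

Step 1 — Convert each phasor to rectangular form:
  V1 = 122·(cos(96.7°) + j·sin(96.7°)) = -14.23 + j121.2 V
  V2 = 7.84·(cos(-72.9°) + j·sin(-72.9°)) = 2.305 - j7.493 V
  V3 = 29.4·(cos(37.2°) + j·sin(37.2°)) = 23.42 + j17.78 V
  V4 = 11.3·(cos(129.5°) + j·sin(129.5°)) = -7.188 + j8.719 V
Step 2 — Sum components: V_total = 4.302 + j140.2 V.
Step 3 — Convert to polar: |V_total| = 140.2 V, ∠V_total = 88.2°.

V_total = 140.2∠88.2° V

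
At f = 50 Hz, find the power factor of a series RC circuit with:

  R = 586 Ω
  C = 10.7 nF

Step 1 — Angular frequency: ω = 2π·f = 2π·50 = 314.2 rad/s.
Step 2 — Component impedances:
  R: Z = R = 586 Ω
  C: Z = 1/(jωC) = -j/(ω·C) = 0 - j2.975e+05 Ω
Step 3 — Series combination: Z_total = R + C = 586 - j2.975e+05 Ω = 2.975e+05∠-89.9° Ω.
Step 4 — Power factor: PF = cos(φ) = Re(Z)/|Z| = 586/2.975e+05 = 0.00197.
Step 5 — Type: Im(Z) = -2.975e+05 ⇒ leading (phase φ = -89.9°).

PF = 0.00197 (leading, φ = -89.9°)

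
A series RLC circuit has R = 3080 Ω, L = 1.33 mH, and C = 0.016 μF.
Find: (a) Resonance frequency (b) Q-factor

Step 1 — Resonance condition Im(Z)=0 gives ω₀ = 1/√(LC).
Step 2 — ω₀ = 1/√(0.00133·1.6e-08) = 2.168e+05 rad/s.
Step 3 — f₀ = ω₀/(2π) = 3.45e+04 Hz.
Step 4 — Series Q: Q = ω₀L/R = 2.168e+05·0.00133/3080 = 0.09361.

(a) f₀ = 3.45e+04 Hz  (b) Q = 0.09361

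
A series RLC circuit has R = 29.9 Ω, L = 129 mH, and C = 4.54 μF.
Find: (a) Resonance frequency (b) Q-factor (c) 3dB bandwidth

Step 1 — Resonance: ω₀ = 1/√(LC) = 1/√(0.129·4.54e-06) = 1307 rad/s.
Step 2 — f₀ = ω₀/(2π) = 208 Hz.
Step 3 — Series Q: Q = ω₀L/R = 1307·0.129/29.9 = 5.638.
Step 4 — Bandwidth: Δω = ω₀/Q = 231.8 rad/s; BW = Δω/(2π) = 36.89 Hz.

(a) f₀ = 208 Hz  (b) Q = 5.638  (c) BW = 36.89 Hz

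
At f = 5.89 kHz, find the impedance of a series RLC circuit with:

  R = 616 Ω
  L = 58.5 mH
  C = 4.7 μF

Step 1 — Angular frequency: ω = 2π·f = 2π·5890 = 3.701e+04 rad/s.
Step 2 — Component impedances:
  R: Z = R = 616 Ω
  L: Z = jωL = j·3.701e+04·0.0585 = 0 + j2165 Ω
  C: Z = 1/(jωC) = -j/(ω·C) = 0 - j5.749 Ω
Step 3 — Series combination: Z_total = R + L + C = 616 + j2159 Ω = 2245∠74.1° Ω.

Z = 616 + j2159 Ω = 2245∠74.1° Ω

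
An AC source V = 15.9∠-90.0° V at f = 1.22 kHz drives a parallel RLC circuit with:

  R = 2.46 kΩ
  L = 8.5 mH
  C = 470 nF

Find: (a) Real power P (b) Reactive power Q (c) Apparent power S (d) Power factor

Step 1 — Angular frequency: ω = 2π·f = 2π·1220 = 7665 rad/s.
Step 2 — Component impedances:
  R: Z = R = 2460 Ω
  L: Z = jωL = j·7665·0.0085 = 0 + j65.16 Ω
  C: Z = 1/(jωC) = -j/(ω·C) = 0 - j277.6 Ω
Step 3 — Parallel combination: 1/Z_total = 1/R + 1/L + 1/C; Z_total = 2.943 + j85.04 Ω = 85.09∠88.0° Ω.
Step 4 — Source phasor: V = 15.9∠-90.0° V = 0 - j15.9 V.
Step 5 — Current: I = V / Z = -0.1867 - j0.006463 A = 0.1869∠-178.0° A.
Step 6 — Complex power: S = V·I* = 0.1028 + j2.969 VA.
Step 7 — Real power: P = Re(S) = 0.1028 W.
Step 8 — Reactive power: Q = Im(S) = 2.969 VAR.
Step 9 — Apparent power: |S| = 2.971 VA.
Step 10 — Power factor: PF = P/|S| = 0.03459 (lagging).

(a) P = 0.1028 W  (b) Q = 2.969 VAR  (c) S = 2.971 VA  (d) PF = 0.03459 (lagging)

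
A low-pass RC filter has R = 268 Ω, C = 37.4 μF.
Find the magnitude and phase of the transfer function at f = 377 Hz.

Step 1 — Angular frequency: ω = 2π·377 = 2369 rad/s.
Step 2 — Transfer function: H(jω) = 1/(1 + jωRC).
Step 3 — Denominator: 1 + jωRC = 1 + j·2369·268·3.74e-05 = 1 + j23.74.
Step 4 — H = 0.001771 - j0.04204.
Step 5 — Magnitude: |H| = 0.04208 (-27.5 dB); phase: φ = -87.6°.

|H| = 0.04208 (-27.5 dB), φ = -87.6°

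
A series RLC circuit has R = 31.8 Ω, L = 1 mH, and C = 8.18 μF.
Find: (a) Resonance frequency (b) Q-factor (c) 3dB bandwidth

Step 1 — Resonance: ω₀ = 1/√(LC) = 1/√(0.001·8.18e-06) = 1.106e+04 rad/s.
Step 2 — f₀ = ω₀/(2π) = 1760 Hz.
Step 3 — Series Q: Q = ω₀L/R = 1.106e+04·0.001/31.8 = 0.3477.
Step 4 — Bandwidth: Δω = ω₀/Q = 3.18e+04 rad/s; BW = Δω/(2π) = 5061 Hz.

(a) f₀ = 1760 Hz  (b) Q = 0.3477  (c) BW = 5061 Hz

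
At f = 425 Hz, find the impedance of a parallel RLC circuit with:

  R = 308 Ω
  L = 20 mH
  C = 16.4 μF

Step 1 — Angular frequency: ω = 2π·f = 2π·425 = 2670 rad/s.
Step 2 — Component impedances:
  R: Z = R = 308 Ω
  L: Z = jωL = j·2670·0.02 = 0 + j53.41 Ω
  C: Z = 1/(jωC) = -j/(ω·C) = 0 - j22.83 Ω
Step 3 — Parallel combination: 1/Z_total = 1/R + 1/L + 1/C; Z_total = 5.081 - j39.23 Ω = 39.56∠-82.6° Ω.

Z = 5.081 - j39.23 Ω = 39.56∠-82.6° Ω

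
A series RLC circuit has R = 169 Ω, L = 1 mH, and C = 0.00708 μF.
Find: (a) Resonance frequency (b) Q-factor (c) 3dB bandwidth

Step 1 — Resonance: ω₀ = 1/√(LC) = 1/√(0.001·7.08e-09) = 3.758e+05 rad/s.
Step 2 — f₀ = ω₀/(2π) = 5.981e+04 Hz.
Step 3 — Series Q: Q = ω₀L/R = 3.758e+05·0.001/169 = 2.224.
Step 4 — Bandwidth: Δω = ω₀/Q = 1.69e+05 rad/s; BW = Δω/(2π) = 2.69e+04 Hz.

(a) f₀ = 5.981e+04 Hz  (b) Q = 2.224  (c) BW = 2.69e+04 Hz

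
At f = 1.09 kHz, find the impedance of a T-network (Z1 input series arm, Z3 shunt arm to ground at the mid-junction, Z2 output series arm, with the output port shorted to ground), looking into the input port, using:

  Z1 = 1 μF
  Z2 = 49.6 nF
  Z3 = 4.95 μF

Step 1 — Angular frequency: ω = 2π·f = 2π·1090 = 6849 rad/s.
Step 2 — Component impedances:
  Z1: Z = 1/(jωC) = -j/(ω·C) = 0 - j146 Ω
  Z2: Z = 1/(jωC) = -j/(ω·C) = 0 - j2944 Ω
  Z3: Z = 1/(jωC) = -j/(ω·C) = 0 - j29.5 Ω
Step 3 — With the output port shorted to ground, the output series arm Z2 runs from the junction to ground; the shunt arm Z3 also runs from the junction to ground. They appear in parallel: Z3 || Z2 = 0 - j29.21 Ω.
Step 4 — Series with input arm Z1: Z_in = Z1 + (Z3 || Z2) = 0 - j175.2 Ω = 175.2∠-90.0° Ω.

Z = 0 - j175.2 Ω = 175.2∠-90.0° Ω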